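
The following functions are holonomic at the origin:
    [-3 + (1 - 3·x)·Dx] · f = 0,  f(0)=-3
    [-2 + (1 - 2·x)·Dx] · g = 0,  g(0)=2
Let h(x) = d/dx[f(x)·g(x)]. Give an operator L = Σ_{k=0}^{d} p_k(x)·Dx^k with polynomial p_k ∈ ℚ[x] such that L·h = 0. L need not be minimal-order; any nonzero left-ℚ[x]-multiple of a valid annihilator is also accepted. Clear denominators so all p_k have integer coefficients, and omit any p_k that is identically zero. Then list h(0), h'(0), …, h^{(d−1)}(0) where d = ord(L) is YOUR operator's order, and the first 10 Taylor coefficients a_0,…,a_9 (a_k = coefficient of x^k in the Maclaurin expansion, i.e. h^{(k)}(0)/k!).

f: a_k = -3, -9, -27, -81, -243, -729, -2187, -6561, -19683, -59049, …
g: a_k = 2, 4, 8, 16, 32, 64, 128, 256, 512, 1024, …
Product ⇒ symmetric product L₀, ord ≤ 1.
Differentiate: ansatz ord ≤ ord L₀ ⇒ L.
L = (38 - 180·x + 216·x^2) + (-5 + 37·x - 90·x^2 + 72·x^3)·Dx  (order 1).
h: a_k = -30, -228, -1170, -5064, -19950, -74124, -264810, -920208, -3133350, -10505940, …
ICs: h(0) = -30.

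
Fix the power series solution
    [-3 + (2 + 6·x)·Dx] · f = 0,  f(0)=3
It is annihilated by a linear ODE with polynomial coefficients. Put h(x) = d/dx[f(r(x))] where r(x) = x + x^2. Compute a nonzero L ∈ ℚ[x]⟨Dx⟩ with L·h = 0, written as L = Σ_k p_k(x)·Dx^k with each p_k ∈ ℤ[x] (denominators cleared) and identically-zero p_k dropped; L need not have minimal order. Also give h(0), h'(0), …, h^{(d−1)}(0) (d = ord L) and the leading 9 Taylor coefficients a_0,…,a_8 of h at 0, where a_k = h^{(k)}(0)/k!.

f: a_k = 3, 9/2, -27/8, 81/16, -1215/128, 5103/256, -45927/1024, 216513/2048, -8444007/32768, …
L₀ from L_f via x↦r, Dx↦r'^{-1}Dx.
h₀' ⇒ L via d/dx closure of L₀.
L = 1 + (-2 - 10·x - 18·x^2 - 12·x^3)·Dx  (order 1).
h: a_k = 9/2, 9/4, -81/16, 297/32, -3645/256, 8991/512, -28917/2048, -18711/4096, 3221451/65536, …
ICs: h(0) = 9/2.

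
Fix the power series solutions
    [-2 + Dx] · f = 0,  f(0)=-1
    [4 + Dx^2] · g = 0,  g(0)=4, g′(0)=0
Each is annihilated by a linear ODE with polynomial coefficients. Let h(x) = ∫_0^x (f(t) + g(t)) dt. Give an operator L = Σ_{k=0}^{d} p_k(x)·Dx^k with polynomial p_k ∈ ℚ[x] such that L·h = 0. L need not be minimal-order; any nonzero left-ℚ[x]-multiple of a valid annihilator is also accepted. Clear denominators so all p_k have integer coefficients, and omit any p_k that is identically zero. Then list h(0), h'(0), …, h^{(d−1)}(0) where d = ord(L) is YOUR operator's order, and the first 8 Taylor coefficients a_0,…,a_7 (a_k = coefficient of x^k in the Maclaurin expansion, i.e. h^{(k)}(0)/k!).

f: a_k = -1, -2, -2, -4/3, -2/3, -4/15, -4/45, -8/315, …
g: a_k = 4, 0, -8, 0, 8/3, 0, -16/45, 0, …
h₀=f+g: left-lcm gives L₀, ord ≤ 3.
∫: right-multiply L₀ by Dx.
L = -8·Dx + 4·Dx^2 - 2·Dx^3 + Dx^4  (order 4).
h: a_k = 0, 3, -1, -10/3, -1/3, 2/5, -2/45, -4/63, …
ICs: h(0) = 0, h′(0) = 3, h′′(0) = -2, h′′′(0) = -20.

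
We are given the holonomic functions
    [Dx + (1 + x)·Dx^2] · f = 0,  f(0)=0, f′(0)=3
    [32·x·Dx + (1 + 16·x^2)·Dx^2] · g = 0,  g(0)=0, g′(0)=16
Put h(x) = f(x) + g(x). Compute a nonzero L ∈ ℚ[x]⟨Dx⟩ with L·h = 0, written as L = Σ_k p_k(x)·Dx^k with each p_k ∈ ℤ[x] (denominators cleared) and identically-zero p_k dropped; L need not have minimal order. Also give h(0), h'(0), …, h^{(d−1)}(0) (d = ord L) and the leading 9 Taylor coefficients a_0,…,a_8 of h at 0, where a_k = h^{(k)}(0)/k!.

f: a_k = 0, 3, -3/2, 1, -3/4, 3/5, -1/2, 3/7, -3/8, …
g: a_k = 0, 16, 0, -256/3, 0, 4096/5, 0, -65536/7, 0, …
Weyl lclm of L_f,L_g ⇒ L₀ (ord ≤ 4).
L = (-32 - 96·x + 1536·x^2 + 512·x^3)·Dx + (-34 - 64·x + 1440·x^2 + 3072·x^3 + 1024·x^4)·Dx^2 + (-1 + 31·x + 32·x^2 + 512·x^3 + 768·x^4 + 256·x^5)·Dx^3  (order 3).
h: a_k = 0, 19, -3/2, -253/3, -3/4, 4099/5, -1/2, -65533/7, -3/8, …
ICs: h(0) = 0, h′(0) = 19, h′′(0) = -3.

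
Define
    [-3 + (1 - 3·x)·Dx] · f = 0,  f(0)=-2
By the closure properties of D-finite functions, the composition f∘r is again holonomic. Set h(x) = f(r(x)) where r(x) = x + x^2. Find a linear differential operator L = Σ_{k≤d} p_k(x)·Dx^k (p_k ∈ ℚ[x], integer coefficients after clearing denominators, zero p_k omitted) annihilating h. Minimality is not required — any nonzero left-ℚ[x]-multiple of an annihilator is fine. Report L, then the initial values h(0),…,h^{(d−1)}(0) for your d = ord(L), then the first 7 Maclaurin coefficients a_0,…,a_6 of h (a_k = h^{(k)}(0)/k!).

L = (3 + 6·x) + (-1 + 3·x + 3·x^2)·Dx  (order 1).
h: a_k = -2, -6, -24, -90, -342, -1296, -4914, …
ICs: h(0) = -2.

f: a_k = -2, -6, -18, -54, -162, -486, -1458, …
f∘r: x↦r, Dx↦Dx/r' in L_f ⇒ L₀.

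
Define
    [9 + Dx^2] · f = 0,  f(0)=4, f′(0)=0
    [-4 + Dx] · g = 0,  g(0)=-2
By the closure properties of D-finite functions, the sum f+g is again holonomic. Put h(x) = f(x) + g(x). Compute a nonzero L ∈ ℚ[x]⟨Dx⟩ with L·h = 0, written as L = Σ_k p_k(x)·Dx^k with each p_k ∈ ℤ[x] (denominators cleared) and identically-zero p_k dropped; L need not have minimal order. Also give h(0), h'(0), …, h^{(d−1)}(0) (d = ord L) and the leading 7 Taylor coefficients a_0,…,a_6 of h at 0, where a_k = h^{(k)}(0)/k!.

L = -36 + 9·Dx - 4·Dx^2 + Dx^3  (order 3).
h: a_k = 2, -8, -34, -64/3, -47/6, -256/15, -2777/180, …
ICs: h(0) = 2, h′(0) = -8, h′′(0) = -68.

f: a_k = 4, 0, -18, 0, 27/2, 0, -81/20, …
g: a_k = -2, -8, -16, -64/3, -64/3, -256/15, -512/45, …
h₀=f+g: left-lcm gives L₀, ord ≤ 3.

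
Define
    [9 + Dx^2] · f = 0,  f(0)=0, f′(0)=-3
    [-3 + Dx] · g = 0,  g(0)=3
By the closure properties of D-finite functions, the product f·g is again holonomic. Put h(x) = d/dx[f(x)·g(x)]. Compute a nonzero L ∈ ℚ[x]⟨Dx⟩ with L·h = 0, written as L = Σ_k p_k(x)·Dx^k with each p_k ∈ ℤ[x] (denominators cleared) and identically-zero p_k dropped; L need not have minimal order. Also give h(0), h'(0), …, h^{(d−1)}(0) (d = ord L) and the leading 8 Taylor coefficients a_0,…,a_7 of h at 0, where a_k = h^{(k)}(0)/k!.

L = 18 - 6·Dx + Dx^2  (order 2).
h: a_k = -9, -54, -81, 0, 243/2, 729/5, 729/10, 0, …
ICs: h(0) = -9, h′(0) = -54.

f: a_k = 0, -3, 0, 9/2, 0, -81/40, 0, 243/560, …
g: a_k = 3, 9, 27/2, 27/2, 81/8, 243/40, 243/80, 729/560, …
f·g: L₀ = L_f ⊗_s L_g, ord ≤ 2·1.
h=h₀': d/dx-closure on L₀ ⇒ L.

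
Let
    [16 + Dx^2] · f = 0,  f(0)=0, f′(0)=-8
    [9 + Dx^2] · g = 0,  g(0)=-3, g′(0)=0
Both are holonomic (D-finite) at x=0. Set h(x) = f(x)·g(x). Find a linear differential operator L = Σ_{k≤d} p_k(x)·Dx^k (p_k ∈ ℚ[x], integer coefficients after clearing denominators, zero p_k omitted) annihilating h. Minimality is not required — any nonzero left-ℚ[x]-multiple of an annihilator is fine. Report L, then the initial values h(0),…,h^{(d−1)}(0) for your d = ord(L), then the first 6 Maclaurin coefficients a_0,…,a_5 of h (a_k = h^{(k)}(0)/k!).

L = 49 + 50·Dx^2 + Dx^4  (order 4).
h: a_k = 0, 24, 0, -172, 0, 2101/5, …
ICs: h(0) = 0, h′(0) = 24, h′′(0) = 0, h′′′(0) = -1032.

f: a_k = 0, -8, 0, 64/3, 0, -256/15, …
g: a_k = -3, 0, 27/2, 0, -81/8, 0, …
f·g: L₀ = L_f ⊗_s L_g, ord ≤ 2·2.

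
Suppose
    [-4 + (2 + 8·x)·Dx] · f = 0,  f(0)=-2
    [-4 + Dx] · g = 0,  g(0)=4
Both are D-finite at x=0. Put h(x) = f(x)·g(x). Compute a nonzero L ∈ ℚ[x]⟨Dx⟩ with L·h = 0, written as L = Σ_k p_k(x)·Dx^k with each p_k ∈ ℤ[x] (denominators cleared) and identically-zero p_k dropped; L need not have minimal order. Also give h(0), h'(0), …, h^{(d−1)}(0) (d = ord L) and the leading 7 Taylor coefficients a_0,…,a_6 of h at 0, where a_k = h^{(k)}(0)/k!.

f: a_k = -2, -4, 4, -8, 20, -56, 168, …
g: a_k = 4, 16, 32, 128/3, 128/3, 512/15, 1024/45, …
L₀ := L_f ⊗_s L_g (sym. prod.), ord ≤ 1.
L = (-6 - 16·x) + (1 + 4·x)·Dx  (order 1).
h: a_k = -8, -48, -112, -544/3, -176, -3424/15, 2848/45, …
ICs: h(0) = -8.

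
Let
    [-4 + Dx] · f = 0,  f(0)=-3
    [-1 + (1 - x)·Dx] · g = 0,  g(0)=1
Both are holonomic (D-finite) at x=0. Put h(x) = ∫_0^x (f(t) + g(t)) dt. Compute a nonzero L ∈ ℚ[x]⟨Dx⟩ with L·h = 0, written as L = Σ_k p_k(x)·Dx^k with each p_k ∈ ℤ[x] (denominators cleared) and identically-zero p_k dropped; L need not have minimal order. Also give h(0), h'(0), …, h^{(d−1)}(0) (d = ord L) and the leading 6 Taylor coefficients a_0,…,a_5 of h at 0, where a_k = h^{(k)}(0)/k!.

f: a_k = -3, -12, -24, -32, -32, -128/5, …
g: a_k = 1, 1, 1, 1, 1, 1, …
Sum ⇒ L₀ = lclm(L_f,L_g) in ℚ(x)⟨Dx⟩.
h=∫₀ˣh₀: take L = L₀·Dx.
L = (-8 + 16·x)·Dx + (14 - 32·x + 16·x^2)·Dx^2 + (-3 + 7·x - 4·x^2)·Dx^3  (order 3).
h: a_k = 0, -2, -11/2, -23/3, -31/4, -31/5, …
ICs: h(0) = 0, h′(0) = -2, h′′(0) = -11.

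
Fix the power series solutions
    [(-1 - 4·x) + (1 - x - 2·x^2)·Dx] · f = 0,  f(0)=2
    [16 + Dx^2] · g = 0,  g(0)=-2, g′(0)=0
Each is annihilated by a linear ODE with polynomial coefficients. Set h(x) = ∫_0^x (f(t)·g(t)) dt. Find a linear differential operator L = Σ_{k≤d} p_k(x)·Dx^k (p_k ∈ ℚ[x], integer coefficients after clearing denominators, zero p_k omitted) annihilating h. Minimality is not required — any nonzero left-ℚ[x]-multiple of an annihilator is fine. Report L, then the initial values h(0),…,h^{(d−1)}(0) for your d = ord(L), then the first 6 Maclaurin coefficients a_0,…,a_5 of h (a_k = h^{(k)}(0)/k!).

f: a_k = 2, 2, 6, 10, 22, 42, …
g: a_k = -2, 0, 16, 0, -64/3, 0, …
Sym-product of L_f,L_g gives L₀ (≤ ord 2).
h=∫h₀ ⇒ L = L₀·Dx.
L = (-12 + 16·x + 32·x^2)·Dx + (2 + 8·x)·Dx^2 + (-1 + x + 2·x^2)·Dx^3  (order 3).
h: a_k = 0, -4, -2, 20/3, 3, 28/15, …
ICs: h(0) = 0, h′(0) = -4, h′′(0) = -4.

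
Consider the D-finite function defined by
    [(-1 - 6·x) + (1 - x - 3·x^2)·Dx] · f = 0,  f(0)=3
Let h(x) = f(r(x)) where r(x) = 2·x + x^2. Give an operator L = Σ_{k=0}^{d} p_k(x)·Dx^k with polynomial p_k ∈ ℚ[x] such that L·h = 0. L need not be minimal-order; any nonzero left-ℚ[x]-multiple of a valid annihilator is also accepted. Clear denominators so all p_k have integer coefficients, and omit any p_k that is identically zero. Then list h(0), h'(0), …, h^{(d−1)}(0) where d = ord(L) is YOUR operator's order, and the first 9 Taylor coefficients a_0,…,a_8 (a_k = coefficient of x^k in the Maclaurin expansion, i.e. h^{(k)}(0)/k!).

L = (2 + 26·x + 36·x^2 + 12·x^3) + (-1 + 2·x + 13·x^2 + 12·x^3 + 3·x^4)·Dx  (order 1).
h: a_k = 3, 6, 51, 216, 1176, 5790, 29613, 149256, 756489, …
ICs: h(0) = 3.

f: a_k = 3, 3, 12, 21, 57, 120, 291, 651, 1524, …
L₀ from L_f via x↦r, Dx↦r'^{-1}Dx.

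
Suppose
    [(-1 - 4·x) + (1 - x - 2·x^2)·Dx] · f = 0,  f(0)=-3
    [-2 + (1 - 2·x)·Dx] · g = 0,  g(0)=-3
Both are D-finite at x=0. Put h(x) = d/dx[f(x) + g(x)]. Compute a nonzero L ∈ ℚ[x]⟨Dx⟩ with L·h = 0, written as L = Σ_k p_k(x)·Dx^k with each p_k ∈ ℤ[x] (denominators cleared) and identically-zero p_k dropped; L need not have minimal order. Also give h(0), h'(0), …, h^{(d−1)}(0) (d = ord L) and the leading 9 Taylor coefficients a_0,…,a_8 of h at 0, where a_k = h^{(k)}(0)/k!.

f: a_k = -3, -3, -9, -15, -33, -63, -129, -255, -513, …
g: a_k = -3, -6, -12, -24, -48, -96, -192, -384, -768, …
L₀ := lclm(L_f,L_g); ord L₀ ≤ 1+1.
Differentiate: ansatz ord ≤ ord L₀ ⇒ L.
L = 12 + (3 + 12·x)·Dx + (-1 + x + 2·x^2)·Dx^2  (order 2).
h: a_k = -9, -42, -117, -324, -795, -1926, -4473, -10248, -23031, …
ICs: h(0) = -9, h′(0) = -42.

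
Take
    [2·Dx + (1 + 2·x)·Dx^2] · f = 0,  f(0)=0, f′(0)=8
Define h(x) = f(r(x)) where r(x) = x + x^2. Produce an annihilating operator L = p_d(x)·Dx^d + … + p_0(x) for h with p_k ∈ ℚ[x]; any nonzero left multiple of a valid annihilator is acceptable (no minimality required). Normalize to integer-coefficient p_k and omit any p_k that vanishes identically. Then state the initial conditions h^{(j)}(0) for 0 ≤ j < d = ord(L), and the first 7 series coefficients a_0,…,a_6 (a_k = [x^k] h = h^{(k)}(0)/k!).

L = (4·x + 4·x^2)·Dx + (1 + 4·x + 6·x^2 + 4·x^3)·Dx^2  (order 2).
h: a_k = 0, 8, 0, -16/3, 8, -32/5, 0, …
ICs: h(0) = 0, h′(0) = 8.

f: a_k = 0, 8, -8, 32/3, -16, 128/5, -128/3, …
f∘r: x↦r, Dx↦Dx/r' in L_f ⇒ L₀.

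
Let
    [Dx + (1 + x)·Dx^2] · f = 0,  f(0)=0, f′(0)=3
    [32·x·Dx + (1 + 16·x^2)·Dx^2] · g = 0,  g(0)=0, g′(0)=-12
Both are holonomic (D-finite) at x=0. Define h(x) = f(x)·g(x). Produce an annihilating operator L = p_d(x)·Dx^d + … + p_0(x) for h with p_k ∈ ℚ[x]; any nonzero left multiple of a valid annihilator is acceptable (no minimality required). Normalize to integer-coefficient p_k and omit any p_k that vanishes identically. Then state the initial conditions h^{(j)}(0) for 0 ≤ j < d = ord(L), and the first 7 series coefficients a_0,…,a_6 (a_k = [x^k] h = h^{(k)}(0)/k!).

f: a_k = 0, 3, -3/2, 1, -3/4, 3/5, -1/2, …
g: a_k = 0, -12, 0, 64, 0, -3072/5, 0, …
Sym-product of L_f,L_g gives L₀ (≤ ord 4).
L = (4224 + 8384·x + 204800·x^2 + 531456·x^3 + 491520·x^4 + 212992·x^5 + 262144·x^7)·Dx + (4098 + 28864·x + 258368·x^2 + 1045504·x^3 + 1798144·x^4 + 1523712·x^5 + 573440·x^6 + 786432·x^7 + 917504·x^8)·Dx^2 + (132 + 8644·x + 37632·x^2 + 196032·x^3 + 614400·x^4 + 955392·x^5 + 786432·x^6 + 540672·x^7 + 786432·x^8 + 524288·x^9)·Dx^3 + (65 + 258·x + 2497·x^2 + 8576·x^3 + 30336·x^4 + 76800·x^5 + 118272·x^6 + 98304·x^7 + 98304·x^8 + 131072·x^9 + 65536·x^10)·Dx^4  (order 4).
h: a_k = 0, 0, -36, 18, 180, -87, -8932/5, …
ICs: h(0) = 0, h′(0) = 0, h′′(0) = -72, h′′′(0) = 108.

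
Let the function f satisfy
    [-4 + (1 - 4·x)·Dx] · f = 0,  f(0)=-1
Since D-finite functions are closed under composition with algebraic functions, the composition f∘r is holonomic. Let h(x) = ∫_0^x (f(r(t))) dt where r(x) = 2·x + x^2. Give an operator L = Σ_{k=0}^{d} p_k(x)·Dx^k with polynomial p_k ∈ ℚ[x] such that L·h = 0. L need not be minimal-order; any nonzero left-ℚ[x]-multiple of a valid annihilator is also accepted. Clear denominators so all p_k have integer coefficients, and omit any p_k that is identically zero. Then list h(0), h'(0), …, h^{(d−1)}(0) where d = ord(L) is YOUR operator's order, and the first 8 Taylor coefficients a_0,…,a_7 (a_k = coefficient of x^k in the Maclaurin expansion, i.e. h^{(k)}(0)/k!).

f: a_k = -1, -4, -16, -64, -256, -1024, -4096, -16384, …
L₀ from L_f via x↦r, Dx↦r'^{-1}Dx.
Integrate: L := L₀·Dx.
L = (8 + 8·x)·Dx + (-1 + 8·x + 4·x^2)·Dx^2  (order 2).
h: a_k = 0, -1, -4, -68/3, -144, -976, -20672/3, -350272/7, …
ICs: h(0) = 0, h′(0) = -1.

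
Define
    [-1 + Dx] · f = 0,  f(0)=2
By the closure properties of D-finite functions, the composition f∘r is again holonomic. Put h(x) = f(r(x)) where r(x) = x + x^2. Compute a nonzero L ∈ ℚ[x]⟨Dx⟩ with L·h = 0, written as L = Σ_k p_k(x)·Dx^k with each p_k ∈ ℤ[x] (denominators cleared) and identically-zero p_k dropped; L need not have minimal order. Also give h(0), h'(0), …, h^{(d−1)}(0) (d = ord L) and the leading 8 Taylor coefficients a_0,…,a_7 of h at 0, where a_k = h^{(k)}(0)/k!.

L = (-1 - 2·x) + Dx  (order 1).
h: a_k = 2, 2, 3, 7/3, 25/12, 27/20, 331/360, 1303/2520, …
ICs: h(0) = 2.

f: a_k = 2, 2, 1, 1/3, 1/12, 1/60, 1/360, 1/2520, …
f∘r: x↦r, Dx↦Dx/r' in L_f ⇒ L₀.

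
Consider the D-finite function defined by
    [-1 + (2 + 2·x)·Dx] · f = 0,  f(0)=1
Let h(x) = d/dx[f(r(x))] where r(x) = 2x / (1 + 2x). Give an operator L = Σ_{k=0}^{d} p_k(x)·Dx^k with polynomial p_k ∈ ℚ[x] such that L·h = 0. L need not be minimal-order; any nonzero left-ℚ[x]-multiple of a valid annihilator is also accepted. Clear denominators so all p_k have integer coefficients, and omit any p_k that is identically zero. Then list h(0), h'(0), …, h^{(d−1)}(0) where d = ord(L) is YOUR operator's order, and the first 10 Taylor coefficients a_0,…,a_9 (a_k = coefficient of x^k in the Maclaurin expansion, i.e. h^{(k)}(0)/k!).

L = (-5 - 16·x) + (-1 - 6·x - 8·x^2)·Dx  (order 1).
h: a_k = 1, -5, 39/2, -141/2, 1995/8, -7059/8, 50435/16, -182461/16, 5347827/128, -19815255/128, …
ICs: h(0) = 1.

f: a_k = 1, 1/2, -1/8, 1/16, -5/128, 7/256, -21/1024, 33/2048, -429/32768, 715/65536, …
Change of var in L_f (x↦r) gives L₀.
h=h₀': d/dx-closure on L₀ ⇒ L.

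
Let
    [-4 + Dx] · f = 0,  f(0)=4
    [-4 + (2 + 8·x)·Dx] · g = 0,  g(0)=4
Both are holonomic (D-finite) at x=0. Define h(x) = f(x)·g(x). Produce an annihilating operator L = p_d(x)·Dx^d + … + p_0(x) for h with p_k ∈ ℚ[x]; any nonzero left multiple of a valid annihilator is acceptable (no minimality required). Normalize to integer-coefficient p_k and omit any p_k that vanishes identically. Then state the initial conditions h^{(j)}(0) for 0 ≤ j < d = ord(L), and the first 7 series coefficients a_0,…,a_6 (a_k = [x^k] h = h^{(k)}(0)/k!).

L = (-6 - 16·x) + (1 + 4·x)·Dx  (order 1).
h: a_k = 16, 96, 224, 1088/3, 352, 6848/15, -5696/45, …
ICs: h(0) = 16.

f: a_k = 4, 16, 32, 128/3, 128/3, 512/15, 1024/45, …
g: a_k = 4, 8, -8, 16, -40, 112, -336, …
h₀=f·g: eliminate ⇒ L₀, order ≤ 1·1.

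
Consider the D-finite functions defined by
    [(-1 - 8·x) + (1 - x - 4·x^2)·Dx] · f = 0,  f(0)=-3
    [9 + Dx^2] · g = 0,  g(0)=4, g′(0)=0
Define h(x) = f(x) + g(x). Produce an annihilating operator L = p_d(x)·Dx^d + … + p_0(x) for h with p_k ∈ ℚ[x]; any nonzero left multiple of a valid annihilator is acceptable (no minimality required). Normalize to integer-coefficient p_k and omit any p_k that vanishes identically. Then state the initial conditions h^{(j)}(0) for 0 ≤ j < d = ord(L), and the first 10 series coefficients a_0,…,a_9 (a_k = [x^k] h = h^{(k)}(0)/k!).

f: a_k = -3, -3, -15, -27, -87, -195, -543, -1323, -3495, -8787, …
g: a_k = 4, 0, -18, 0, 27/2, 0, -81/20, 0, 729/1120, 0, …
Weyl lclm of L_f,L_g ⇒ L₀ (ord ≤ 3).
L = (567 + 4806·x + 3321·x^2 + 9936·x^3 + 6480·x^4 + 10368·x^5) + (-171 + 117·x + 441·x^2 - 135·x^3 + 540·x^4 + 3888·x^5 + 5184·x^6)·Dx + (63 + 534·x + 369·x^2 + 1104·x^3 + 720·x^4 + 1152·x^5)·Dx^2 + (-19 + 13·x + 49·x^2 - 15·x^3 + 60·x^4 + 432·x^5 + 576·x^6)·Dx^3  (order 3).
h: a_k = 1, -3, -33, -27, -147/2, -195, -10941/20, -1323, -3913671/1120, -8787, …
ICs: h(0) = 1, h′(0) = -3, h′′(0) = -66.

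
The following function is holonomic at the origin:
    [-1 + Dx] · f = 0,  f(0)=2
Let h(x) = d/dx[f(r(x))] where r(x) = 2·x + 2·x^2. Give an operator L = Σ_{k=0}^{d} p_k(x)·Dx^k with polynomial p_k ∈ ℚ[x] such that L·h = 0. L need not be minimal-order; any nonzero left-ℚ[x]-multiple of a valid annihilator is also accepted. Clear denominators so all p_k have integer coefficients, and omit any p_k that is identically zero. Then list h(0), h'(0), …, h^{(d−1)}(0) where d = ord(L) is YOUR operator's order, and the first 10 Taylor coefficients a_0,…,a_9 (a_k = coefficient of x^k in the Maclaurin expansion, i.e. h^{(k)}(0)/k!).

L = (4 + 8·x + 8·x^2) + (-1 - 2·x)·Dx  (order 1).
h: a_k = 4, 16, 32, 160/3, 208/3, 1216/15, 3712/45, 24448/315, 4192/63, 151936/2835, …
ICs: h(0) = 4.

f: a_k = 2, 2, 1, 1/3, 1/12, 1/60, 1/360, 1/2520, 1/20160, 1/181440, …
h₀=f(r): pull back L_f along r ⇒ L₀.
h₀' ⇒ L via d/dx closure of L₀.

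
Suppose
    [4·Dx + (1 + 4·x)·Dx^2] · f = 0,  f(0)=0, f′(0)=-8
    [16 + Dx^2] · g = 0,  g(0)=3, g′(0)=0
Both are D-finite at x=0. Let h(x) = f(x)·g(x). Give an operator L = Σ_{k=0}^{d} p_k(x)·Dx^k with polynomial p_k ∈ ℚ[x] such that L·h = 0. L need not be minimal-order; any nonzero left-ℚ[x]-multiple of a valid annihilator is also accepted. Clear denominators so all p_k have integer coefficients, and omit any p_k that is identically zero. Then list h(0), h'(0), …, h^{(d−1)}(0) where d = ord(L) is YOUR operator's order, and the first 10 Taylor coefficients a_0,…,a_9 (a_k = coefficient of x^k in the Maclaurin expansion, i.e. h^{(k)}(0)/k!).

f: a_k = 0, -8, 16, -128/3, 128, -2048/5, 4096/3, -32768/7, 16384, -524288/9, …
g: a_k = 3, 0, -24, 0, 32, 0, -256/15, 0, 512/105, 0, …
Sym-product of L_f,L_g gives L₀ (≤ ord 4).
L = (-768 + 6144·x + 77824·x^2 + 262144·x^3 + 262144·x^4) + (256 + 5120·x + 24576·x^2 + 32768·x^3)·Dx + (1280·x + 10752·x^2 + 32768·x^3 + 32768·x^4)·Dx^2 + (16 + 320·x + 1536·x^2 + 2048·x^3)·Dx^3 + (3 + 56·x + 368·x^2 + 1024·x^3 + 1024·x^4)·Dx^4  (order 4).
h: a_k = 0, -24, 48, 64, 0, -2304/5, 1536, -190464/35, 303104/15, -4714496/63, …
ICs: h(0) = 0, h′(0) = -24, h′′(0) = 96, h′′′(0) = 384.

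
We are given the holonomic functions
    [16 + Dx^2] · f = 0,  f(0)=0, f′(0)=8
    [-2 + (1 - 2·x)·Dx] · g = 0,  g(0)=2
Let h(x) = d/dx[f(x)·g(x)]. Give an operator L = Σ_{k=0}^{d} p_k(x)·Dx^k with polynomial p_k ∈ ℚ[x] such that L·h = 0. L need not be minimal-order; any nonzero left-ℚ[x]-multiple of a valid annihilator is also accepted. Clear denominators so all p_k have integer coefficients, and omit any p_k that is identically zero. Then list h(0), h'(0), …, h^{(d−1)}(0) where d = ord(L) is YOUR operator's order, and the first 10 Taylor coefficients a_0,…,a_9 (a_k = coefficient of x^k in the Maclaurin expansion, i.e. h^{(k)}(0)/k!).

L = (8 - 64·x + 64·x^2) + (-4 + 8·x)·Dx + (1 - 4·x + 4·x^2)·Dx^2  (order 2).
h: a_k = 16, 64, 64, 512/3, 1792/3, 7168/5, 146432/45, 2342912/315, 5279744/315, 21118976/567, …
ICs: h(0) = 16, h′(0) = 64.

f: a_k = 0, 8, 0, -64/3, 0, 256/15, 0, -2048/315, 0, 4096/2835, …
g: a_k = 2, 4, 8, 16, 32, 64, 128, 256, 512, 1024, …
f·g: L₀ = L_f ⊗_s L_g, ord ≤ 2·1.
h₀' ⇒ L via d/dx closure of L₀.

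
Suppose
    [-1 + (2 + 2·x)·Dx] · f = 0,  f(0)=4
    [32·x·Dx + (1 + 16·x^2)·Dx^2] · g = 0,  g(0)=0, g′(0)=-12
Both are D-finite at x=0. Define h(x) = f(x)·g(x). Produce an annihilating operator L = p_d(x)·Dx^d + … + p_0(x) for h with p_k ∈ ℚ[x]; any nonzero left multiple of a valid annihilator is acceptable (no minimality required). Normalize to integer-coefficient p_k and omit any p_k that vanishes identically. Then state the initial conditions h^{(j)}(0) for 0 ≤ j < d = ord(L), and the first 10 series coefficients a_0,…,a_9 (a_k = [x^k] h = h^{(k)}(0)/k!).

f: a_k = 4, 2, -1/2, 1/4, -5/32, 7/64, -21/256, 33/512, -429/8192, 715/16384, …
g: a_k = 0, -12, 0, 64, 0, -3072/5, 0, 49152/7, 0, -262144/3, …
L₀ := L_f ⊗_s L_g (sym. prod.), ord ≤ 2.
L = (3 - 64·x - 16·x^2) + (-4 + 124·x + 192·x^2 + 64·x^3)·Dx + (4 + 8·x + 68·x^2 + 128·x^3 + 64·x^4)·Dx^2  (order 2).
h: a_k = 0, -48, -24, 262, 125, -99509/40, -97129/80, 63582493/2240, 62254327/4480, -15179450477/43008, …
ICs: h(0) = 0, h′(0) = -48.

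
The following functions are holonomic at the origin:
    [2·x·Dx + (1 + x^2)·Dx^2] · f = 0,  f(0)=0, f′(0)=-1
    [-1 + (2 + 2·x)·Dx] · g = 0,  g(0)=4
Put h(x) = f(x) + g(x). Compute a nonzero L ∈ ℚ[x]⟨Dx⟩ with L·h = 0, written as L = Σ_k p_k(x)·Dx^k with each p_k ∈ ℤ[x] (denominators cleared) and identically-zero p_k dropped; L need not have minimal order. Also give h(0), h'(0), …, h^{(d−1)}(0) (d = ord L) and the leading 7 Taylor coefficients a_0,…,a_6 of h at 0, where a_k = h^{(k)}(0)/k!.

L = (-4 - 10·x + 12·x^2 + 6·x^3)·Dx + (-11 - 16·x + 10·x^2 + 48·x^3 + 21·x^4)·Dx^2 + (-2 + 6·x + 12·x^2 + 12·x^3 + 14·x^4 + 6·x^5)·Dx^3  (order 3).
h: a_k = 4, 1, -1/2, 7/12, -5/32, -29/320, -21/256, …
ICs: h(0) = 4, h′(0) = 1, h′′(0) = -1.

f: a_k = 0, -1, 0, 1/3, 0, -1/5, 0, …
g: a_k = 4, 2, -1/2, 1/4, -5/32, 7/64, -21/256, …
Sum ⇒ L₀ = lclm(L_f,L_g) in ℚ(x)⟨Dx⟩.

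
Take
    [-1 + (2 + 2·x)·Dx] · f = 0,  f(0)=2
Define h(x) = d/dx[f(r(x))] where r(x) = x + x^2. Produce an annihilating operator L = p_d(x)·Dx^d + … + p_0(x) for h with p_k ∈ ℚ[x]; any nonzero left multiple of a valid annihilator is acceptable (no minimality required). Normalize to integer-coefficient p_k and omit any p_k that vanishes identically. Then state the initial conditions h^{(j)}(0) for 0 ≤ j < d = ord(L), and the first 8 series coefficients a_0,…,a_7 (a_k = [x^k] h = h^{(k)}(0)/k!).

L = 3 + (-2 - 6·x - 6·x^2 - 4·x^3)·Dx  (order 1).
h: a_k = 1, 3/2, -9/8, 3/16, 75/128, -171/256, 147/1024, 867/2048, …
ICs: h(0) = 1.

f: a_k = 2, 1, -1/4, 1/8, -5/64, 7/128, -21/512, 33/1024, …
Change of var in L_f (x↦r) gives L₀.
h₀' ⇒ L via d/dx closure of L₀.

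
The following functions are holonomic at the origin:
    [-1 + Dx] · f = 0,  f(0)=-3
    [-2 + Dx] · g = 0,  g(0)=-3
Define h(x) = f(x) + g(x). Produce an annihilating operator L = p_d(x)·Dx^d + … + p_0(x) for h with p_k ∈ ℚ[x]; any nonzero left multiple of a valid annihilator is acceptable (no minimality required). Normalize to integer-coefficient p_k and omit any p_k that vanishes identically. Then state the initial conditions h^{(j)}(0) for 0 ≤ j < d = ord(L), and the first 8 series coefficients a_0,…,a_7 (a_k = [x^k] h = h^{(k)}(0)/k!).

L = 2 - 3·Dx + Dx^2  (order 2).
h: a_k = -6, -9, -15/2, -9/2, -17/8, -33/40, -13/48, -43/560, …
ICs: h(0) = -6, h′(0) = -9.

f: a_k = -3, -3, -3/2, -1/2, -1/8, -1/40, -1/240, -1/1680, …
g: a_k = -3, -6, -6, -4, -2, -4/5, -4/15, -8/105, …
f+g: L₀ = lclm(L_f,L_g), ord ≤ 1+1.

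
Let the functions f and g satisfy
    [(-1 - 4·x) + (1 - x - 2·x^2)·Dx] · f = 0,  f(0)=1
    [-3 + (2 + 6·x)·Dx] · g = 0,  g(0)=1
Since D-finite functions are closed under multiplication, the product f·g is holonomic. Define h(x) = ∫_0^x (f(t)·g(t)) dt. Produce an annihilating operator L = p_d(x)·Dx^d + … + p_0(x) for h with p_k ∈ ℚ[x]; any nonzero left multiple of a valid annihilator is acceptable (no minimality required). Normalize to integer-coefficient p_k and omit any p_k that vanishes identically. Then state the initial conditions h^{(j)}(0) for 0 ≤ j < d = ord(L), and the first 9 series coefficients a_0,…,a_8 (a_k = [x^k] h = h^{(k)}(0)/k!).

L = (5 + 11·x + 18·x^2)·Dx + (-2 - 4·x + 10·x^2 + 12·x^3)·Dx^2  (order 2).
h: a_k = 0, 1, 5/4, 9/8, 161/64, 1747/640, 3449/512, 54031/7168, 345785/16384, …
ICs: h(0) = 0, h′(0) = 1.

f: a_k = 1, 1, 3, 5, 11, 21, 43, 85, 171, …
g: a_k = 1, 3/2, -9/8, 27/16, -405/128, 1701/256, -15309/1024, 72171/2048, -2814669/32768, …
L₀ := L_f ⊗_s L_g (sym. prod.), ord ≤ 1.
Integrate: L := L₀·Dx.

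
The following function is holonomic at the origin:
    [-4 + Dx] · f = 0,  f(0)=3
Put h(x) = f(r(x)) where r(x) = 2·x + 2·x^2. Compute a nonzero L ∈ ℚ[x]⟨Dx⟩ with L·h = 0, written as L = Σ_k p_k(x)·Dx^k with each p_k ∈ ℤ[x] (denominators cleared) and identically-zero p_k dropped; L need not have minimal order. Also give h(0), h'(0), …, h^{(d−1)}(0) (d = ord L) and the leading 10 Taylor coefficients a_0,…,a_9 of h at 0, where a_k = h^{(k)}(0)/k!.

f: a_k = 3, 12, 24, 32, 32, 128/5, 256/15, 1024/105, 512/105, 2048/945, …
h₀=f(r): pull back L_f along r ⇒ L₀.
L = (-8 - 16·x) + Dx  (order 1).
h: a_k = 3, 24, 120, 448, 1376, 18176/5, 127744/15, 378880/21, 3682816/105, 59772928/945, …
ICs: h(0) = 3.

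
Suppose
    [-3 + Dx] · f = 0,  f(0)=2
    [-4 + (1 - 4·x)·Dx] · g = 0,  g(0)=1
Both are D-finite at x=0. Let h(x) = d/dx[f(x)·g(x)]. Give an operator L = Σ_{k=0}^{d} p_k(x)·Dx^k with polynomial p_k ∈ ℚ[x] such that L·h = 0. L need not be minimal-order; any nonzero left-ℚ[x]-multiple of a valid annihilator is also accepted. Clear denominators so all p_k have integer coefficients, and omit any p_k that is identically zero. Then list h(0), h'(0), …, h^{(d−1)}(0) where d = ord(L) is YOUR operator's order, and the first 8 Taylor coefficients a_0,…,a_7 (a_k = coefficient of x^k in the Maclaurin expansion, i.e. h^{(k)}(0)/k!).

f: a_k = 2, 6, 9, 9, 27/4, 81/20, 81/40, 243/280, …
g: a_k = 1, 4, 16, 64, 256, 1024, 4096, 16384, …
f·g: L₀ = L_f ⊗_s L_g, ord ≤ 1·1.
h=h₀': d/dx-closure on L₀ ⇒ L.
L = (65 - 168·x + 144·x^2) + (-7 + 40·x - 48·x^2)·Dx  (order 1).
h: a_k = 14, 130, 807, 4331, 86701/4, 2081067/20, 3884707/8, 88793407/40, …
ICs: h(0) = 14.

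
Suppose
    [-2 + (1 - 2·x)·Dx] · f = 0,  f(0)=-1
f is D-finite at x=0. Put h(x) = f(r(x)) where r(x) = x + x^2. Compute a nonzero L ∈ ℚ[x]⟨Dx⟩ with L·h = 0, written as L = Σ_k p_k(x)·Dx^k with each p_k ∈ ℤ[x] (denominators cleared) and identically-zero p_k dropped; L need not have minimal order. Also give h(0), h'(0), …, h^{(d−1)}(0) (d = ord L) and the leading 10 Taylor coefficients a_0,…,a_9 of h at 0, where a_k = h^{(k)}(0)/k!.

L = (2 + 4·x) + (-1 + 2·x + 2·x^2)·Dx  (order 1).
h: a_k = -1, -2, -6, -16, -44, -120, -328, -896, -2448, -6688, …
ICs: h(0) = -1.

f: a_k = -1, -2, -4, -8, -16, -32, -64, -128, -256, -512, …
f∘r: x↦r, Dx↦Dx/r' in L_f ⇒ L₀.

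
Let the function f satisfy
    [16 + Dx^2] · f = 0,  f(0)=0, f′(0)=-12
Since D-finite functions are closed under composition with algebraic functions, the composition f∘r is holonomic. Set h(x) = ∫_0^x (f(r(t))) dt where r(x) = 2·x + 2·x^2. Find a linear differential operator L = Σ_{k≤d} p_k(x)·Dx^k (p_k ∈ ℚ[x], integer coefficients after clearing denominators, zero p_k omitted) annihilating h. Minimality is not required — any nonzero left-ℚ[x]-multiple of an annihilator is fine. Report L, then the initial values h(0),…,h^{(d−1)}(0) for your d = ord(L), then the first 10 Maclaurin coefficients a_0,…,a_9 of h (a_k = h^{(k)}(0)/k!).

L = (64 + 384·x + 768·x^2 + 512·x^3)·Dx - 2·Dx^2 + (1 + 2·x)·Dx^3  (order 3).
h: a_k = 0, 0, -12, -8, 64, 768/5, -128/15, -3840/7, -91136/105, 8192/135, …
ICs: h(0) = 0, h′(0) = 0, h′′(0) = -24.

f: a_k = 0, -12, 0, 32, 0, -128/5, 0, 1024/105, 0, -2048/945, …
Substitute x→r, Dx→(1/r')Dx; clear ⇒ L₀.
∫: right-multiply L₀ by Dx.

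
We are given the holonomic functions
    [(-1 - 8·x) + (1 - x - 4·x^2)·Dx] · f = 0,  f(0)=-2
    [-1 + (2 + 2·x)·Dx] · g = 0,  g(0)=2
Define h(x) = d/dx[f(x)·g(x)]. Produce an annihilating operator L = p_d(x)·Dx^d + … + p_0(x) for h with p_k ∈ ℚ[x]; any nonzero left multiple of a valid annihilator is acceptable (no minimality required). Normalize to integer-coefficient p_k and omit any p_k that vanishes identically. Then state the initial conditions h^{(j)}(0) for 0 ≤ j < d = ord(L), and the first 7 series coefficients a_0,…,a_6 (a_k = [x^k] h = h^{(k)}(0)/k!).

L = (43 + 210·x + 603·x^2 + 680·x^3 + 240·x^4) + (-6 - 34·x + 6·x^2 + 194·x^3 + 256·x^4 + 96·x^5)·Dx  (order 1).
h: a_k = -6, -43, -549/4, -4211/8, -100705/64, -645885/128, -7525945/512, …
ICs: h(0) = -6.

f: a_k = -2, -2, -10, -18, -58, -130, -362, …
g: a_k = 2, 1, -1/4, 1/8, -5/64, 7/128, -21/512, …
L₀ := L_f ⊗_s L_g (sym. prod.), ord ≤ 1.
h₀' ⇒ L via d/dx closure of L₀.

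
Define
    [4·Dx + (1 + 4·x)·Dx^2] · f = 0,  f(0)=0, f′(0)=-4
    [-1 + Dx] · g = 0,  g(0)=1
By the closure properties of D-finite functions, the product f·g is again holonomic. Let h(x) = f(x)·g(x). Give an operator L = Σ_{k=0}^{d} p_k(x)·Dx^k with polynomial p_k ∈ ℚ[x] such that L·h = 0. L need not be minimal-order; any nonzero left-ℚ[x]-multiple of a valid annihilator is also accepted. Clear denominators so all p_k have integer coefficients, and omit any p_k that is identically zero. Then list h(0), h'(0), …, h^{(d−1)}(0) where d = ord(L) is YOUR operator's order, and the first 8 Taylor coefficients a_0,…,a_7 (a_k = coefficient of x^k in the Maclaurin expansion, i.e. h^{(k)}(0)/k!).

f: a_k = 0, -4, 8, -64/3, 64, -1024/5, 2048/3, -16384/7, …
g: a_k = 1, 1, 1/2, 1/6, 1/24, 1/120, 1/720, 1/5040, …
h₀=f·g: eliminate ⇒ L₀, order ≤ 2·1.
L = (-3 + 4·x) + (2 - 8·x)·Dx + (1 + 4·x)·Dx^2  (order 2).
h: a_k = 0, -4, 4, -46/3, 46, -1503/10, 9119/18, -2205587/1260, …
ICs: h(0) = 0, h′(0) = -4.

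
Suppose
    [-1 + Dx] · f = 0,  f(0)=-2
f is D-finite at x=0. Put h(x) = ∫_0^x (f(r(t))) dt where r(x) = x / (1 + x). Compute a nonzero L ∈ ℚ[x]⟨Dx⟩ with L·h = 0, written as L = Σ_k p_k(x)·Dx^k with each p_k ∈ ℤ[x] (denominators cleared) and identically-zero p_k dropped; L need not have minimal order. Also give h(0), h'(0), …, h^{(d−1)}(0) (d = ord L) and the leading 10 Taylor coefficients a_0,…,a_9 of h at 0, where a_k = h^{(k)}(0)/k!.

L = -Dx + (1 + 2·x + x^2)·Dx^2  (order 2).
h: a_k = 0, -2, -1, 1/3, -1/12, -1/60, 19/360, -151/2520, 1091/20160, -7841/181440, …
ICs: h(0) = 0, h′(0) = -2.

f: a_k = -2, -2, -1, -1/3, -1/12, -1/60, -1/360, -1/2520, -1/20160, -1/181440, …
Change of var in L_f (x↦r) gives L₀.
Integrate: L := L₀·Dx.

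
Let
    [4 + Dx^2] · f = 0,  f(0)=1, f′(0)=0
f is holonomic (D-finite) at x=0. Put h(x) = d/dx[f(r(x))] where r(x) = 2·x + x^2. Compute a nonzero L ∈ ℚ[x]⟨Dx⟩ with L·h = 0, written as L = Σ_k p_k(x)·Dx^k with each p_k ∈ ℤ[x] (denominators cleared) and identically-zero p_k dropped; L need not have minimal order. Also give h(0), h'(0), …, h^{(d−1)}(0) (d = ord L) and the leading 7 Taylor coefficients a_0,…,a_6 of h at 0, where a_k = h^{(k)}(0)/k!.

f: a_k = 1, 0, -2, 0, 2/3, 0, -4/45, …
Change of var in L_f (x↦r) gives L₀.
h=h₀': d/dx-closure on L₀ ⇒ L.
L = (19 + 64·x + 96·x^2 + 64·x^3 + 16·x^4) + (-3 - 3·x)·Dx + (1 + 2·x + x^2)·Dx^2  (order 2).
h: a_k = 0, -16, -24, 104/3, 320/3, 928/15, -1232/15, …
ICs: h(0) = 0, h′(0) = -16.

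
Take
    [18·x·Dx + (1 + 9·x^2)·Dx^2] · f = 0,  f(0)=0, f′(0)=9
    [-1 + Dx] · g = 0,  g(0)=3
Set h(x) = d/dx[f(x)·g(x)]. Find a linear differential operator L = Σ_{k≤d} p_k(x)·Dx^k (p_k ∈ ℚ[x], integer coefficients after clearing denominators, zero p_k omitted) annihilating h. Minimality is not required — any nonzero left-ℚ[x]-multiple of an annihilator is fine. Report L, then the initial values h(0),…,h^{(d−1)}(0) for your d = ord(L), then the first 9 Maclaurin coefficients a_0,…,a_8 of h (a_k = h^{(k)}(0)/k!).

f: a_k = 0, 9, 0, -27, 0, 729/5, 0, -6561/7, 0, …
g: a_k = 3, 3, 3/2, 1/2, 1/8, 1/40, 1/240, 1/1680, 1/13440, …
Sym-product of L_f,L_g gives L₀ (≤ ord 2).
h₀' ⇒ L via d/dx closure of L₀.
L = (-17 - 36·x + 504·x^2 - 324·x^3 + 81·x^4) + (16 + 54·x - 522·x^2 + 486·x^3 - 162·x^4)·Dx + (1 - 18·x + 18·x^2 - 162·x^3 + 81·x^4)·Dx^2  (order 2).
h: a_k = 27, 54, -405/2, -306, 15921/8, 10179/4, -1454037/80, -1534191/70, 737661843/4480, …
ICs: h(0) = 27, h′(0) = 54.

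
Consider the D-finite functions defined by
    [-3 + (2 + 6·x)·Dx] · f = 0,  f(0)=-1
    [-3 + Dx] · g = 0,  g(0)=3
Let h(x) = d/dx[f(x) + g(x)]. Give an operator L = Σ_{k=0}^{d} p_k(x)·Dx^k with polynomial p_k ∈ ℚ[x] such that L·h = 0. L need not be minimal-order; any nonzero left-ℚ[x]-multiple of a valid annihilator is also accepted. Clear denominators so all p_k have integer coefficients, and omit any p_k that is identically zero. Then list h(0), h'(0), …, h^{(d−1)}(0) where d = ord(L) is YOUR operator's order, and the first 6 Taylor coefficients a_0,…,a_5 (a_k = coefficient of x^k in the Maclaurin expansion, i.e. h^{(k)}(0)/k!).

L = (-15 - 18·x) + (-1 - 24·x - 36·x^2)·Dx + (2 + 10·x + 12·x^2)·Dx^2  (order 2).
h: a_k = 15/2, 117/4, 567/16, 1701/32, -729/256, 276291/2560, …
ICs: h(0) = 15/2, h′(0) = 117/4.

f: a_k = -1, -3/2, 9/8, -27/16, 405/128, -1701/256, …
g: a_k = 3, 9, 27/2, 27/2, 81/8, 243/40, …
L₀ := lclm(L_f,L_g); ord L₀ ≤ 1+1.
h₀' ⇒ L via d/dx closure of L₀.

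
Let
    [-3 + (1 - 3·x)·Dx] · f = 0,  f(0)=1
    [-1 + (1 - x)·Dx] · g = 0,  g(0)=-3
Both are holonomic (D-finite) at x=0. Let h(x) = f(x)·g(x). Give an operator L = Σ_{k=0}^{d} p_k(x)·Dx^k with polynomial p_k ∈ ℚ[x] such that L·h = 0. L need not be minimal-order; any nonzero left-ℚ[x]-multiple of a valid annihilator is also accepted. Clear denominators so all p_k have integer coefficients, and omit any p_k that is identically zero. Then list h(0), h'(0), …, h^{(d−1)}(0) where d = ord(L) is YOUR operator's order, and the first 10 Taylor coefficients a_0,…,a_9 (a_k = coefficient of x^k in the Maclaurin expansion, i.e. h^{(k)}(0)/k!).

f: a_k = 1, 3, 9, 27, 81, 243, 729, 2187, 6561, 19683, …
g: a_k = -3, -3, -3, -3, -3, -3, -3, -3, -3, -3, …
h₀=f·g: eliminate ⇒ L₀, order ≤ 1·1.
L = (-4 + 6·x) + (1 - 4·x + 3·x^2)·Dx  (order 1).
h: a_k = -3, -12, -39, -120, -363, -1092, -3279, -9840, -29523, -88572, …
ICs: h(0) = -3.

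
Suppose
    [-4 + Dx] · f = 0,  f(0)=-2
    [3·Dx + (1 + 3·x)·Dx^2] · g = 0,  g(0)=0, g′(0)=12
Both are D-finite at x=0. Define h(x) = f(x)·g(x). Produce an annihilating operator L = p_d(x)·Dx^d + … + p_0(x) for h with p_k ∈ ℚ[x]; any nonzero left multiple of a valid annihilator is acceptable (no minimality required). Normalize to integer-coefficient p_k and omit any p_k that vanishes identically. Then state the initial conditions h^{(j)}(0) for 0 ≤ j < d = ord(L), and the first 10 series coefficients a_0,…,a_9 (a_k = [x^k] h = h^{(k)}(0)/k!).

L = (4 + 48·x) + (-5 - 24·x)·Dx + (1 + 3·x)·Dx^2  (order 2).
h: a_k = 0, -24, -60, -120, -94, -944/5, 124, -62072/105, 21487/15, -83492/21, …
ICs: h(0) = 0, h′(0) = -24.

f: a_k = -2, -8, -16, -64/3, -64/3, -256/15, -512/45, -2048/315, -1024/315, -4096/2835, …
g: a_k = 0, 12, -18, 36, -81, 972/5, -486, 8748/7, -6561/2, 8748, …
L₀ := L_f ⊗_s L_g (sym. prod.), ord ≤ 2.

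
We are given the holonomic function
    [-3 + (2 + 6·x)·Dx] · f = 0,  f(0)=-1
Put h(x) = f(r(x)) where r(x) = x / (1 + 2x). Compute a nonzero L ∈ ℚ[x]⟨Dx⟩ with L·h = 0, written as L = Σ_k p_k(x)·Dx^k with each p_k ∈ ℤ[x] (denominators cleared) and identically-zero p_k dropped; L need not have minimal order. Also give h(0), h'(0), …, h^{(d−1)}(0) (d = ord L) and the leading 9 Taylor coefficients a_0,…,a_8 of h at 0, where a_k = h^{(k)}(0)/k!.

L = -3 + (2 + 14·x + 20·x^2)·Dx  (order 1).
h: a_k = -1, -3/2, 33/8, -195/16, 4965/128, -33909/256, 492501/1024, -3761283/2048, 239121645/32768, …
ICs: h(0) = -1.

f: a_k = -1, -3/2, 9/8, -27/16, 405/128, -1701/256, 15309/1024, -72171/2048, 2814669/32768, …
Change of var in L_f (x↦r) gives L₀.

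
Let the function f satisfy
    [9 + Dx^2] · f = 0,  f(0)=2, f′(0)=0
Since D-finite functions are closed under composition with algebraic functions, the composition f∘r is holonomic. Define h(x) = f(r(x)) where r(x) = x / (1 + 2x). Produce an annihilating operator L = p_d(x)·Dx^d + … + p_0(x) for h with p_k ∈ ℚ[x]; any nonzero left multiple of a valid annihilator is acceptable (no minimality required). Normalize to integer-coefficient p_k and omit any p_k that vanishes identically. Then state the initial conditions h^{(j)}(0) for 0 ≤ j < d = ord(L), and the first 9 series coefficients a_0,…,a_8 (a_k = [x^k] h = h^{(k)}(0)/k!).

L = 9 + (4 + 24·x + 48·x^2 + 32·x^3)·Dx + (1 + 8·x + 24·x^2 + 32·x^3 + 16·x^4)·Dx^2  (order 2).
h: a_k = 2, 0, -9, 36, -405/4, 234, -18081/40, 6723/10, -188955/448, …
ICs: h(0) = 2, h′(0) = 0.

f: a_k = 2, 0, -9, 0, 27/4, 0, -81/40, 0, 729/2240, …
Change of var in L_f (x↦r) gives L₀.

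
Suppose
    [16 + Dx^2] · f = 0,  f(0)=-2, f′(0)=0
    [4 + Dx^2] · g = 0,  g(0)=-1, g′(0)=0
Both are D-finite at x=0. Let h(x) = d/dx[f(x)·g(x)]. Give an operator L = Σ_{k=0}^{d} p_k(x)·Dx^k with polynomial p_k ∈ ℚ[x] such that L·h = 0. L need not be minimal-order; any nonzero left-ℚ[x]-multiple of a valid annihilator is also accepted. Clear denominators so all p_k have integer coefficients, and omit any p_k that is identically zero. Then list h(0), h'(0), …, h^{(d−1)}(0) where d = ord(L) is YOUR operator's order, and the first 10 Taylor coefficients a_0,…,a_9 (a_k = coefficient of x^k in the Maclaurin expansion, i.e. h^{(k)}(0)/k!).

L = 144 + 40·Dx^2 + Dx^4  (order 4).
h: a_k = 0, -40, 0, 656/3, 0, -1168/3, 0, 104992/315, 0, -94480/567, …
ICs: h(0) = 0, h′(0) = -40, h′′(0) = 0, h′′′(0) = 1312.

f: a_k = -2, 0, 16, 0, -64/3, 0, 512/45, 0, -1024/315, 0, …
g: a_k = -1, 0, 2, 0, -2/3, 0, 4/45, 0, -2/315, 0, …
Product ⇒ symmetric product L₀, ord ≤ 4.
Differentiate: ansatz ord ≤ ord L₀ ⇒ L.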